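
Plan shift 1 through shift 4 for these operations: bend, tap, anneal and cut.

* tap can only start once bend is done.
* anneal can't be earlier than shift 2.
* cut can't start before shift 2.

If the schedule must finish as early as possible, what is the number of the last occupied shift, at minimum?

2

The precedence chain requires at least 2 distinct shifts.
2 works (last occupied shift: shift 2): for example tap -> shift 2; anneal -> shift 2; cut -> shift 2; bend -> shift 1.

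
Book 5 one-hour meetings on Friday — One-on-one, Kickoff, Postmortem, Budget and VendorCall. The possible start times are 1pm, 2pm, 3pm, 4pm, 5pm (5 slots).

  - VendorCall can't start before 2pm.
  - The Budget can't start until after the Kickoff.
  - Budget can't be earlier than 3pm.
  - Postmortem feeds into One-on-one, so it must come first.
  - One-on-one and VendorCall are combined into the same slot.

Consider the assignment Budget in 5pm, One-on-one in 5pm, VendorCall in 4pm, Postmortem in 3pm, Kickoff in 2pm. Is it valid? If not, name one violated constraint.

Postmortem feeds into One-on-one, so it must come first — holds.
One-on-one and VendorCall are combined into the same slot — violated.
Budget can't be earlier than 3pm — holds.
The Budget can't start until after the Kickoff — holds.
VendorCall can't start before 2pm — holds.

No — it violates: One-on-one and VendorCall are combined into the same slot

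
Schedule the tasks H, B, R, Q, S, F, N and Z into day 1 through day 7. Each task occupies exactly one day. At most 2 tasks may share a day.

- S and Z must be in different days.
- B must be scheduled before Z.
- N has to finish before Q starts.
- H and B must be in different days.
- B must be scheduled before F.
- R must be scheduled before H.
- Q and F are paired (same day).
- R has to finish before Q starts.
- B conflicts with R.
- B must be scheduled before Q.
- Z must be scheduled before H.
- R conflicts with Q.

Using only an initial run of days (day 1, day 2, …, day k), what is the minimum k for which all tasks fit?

4

The precedence chain requires at least 3 distinct days.
With at most 2 per day and 8 tasks, at least 4 days are needed.
4 works (last occupied day: day 4): for example Q=day 3; B=day 1; R=day 2; N=day 1; H=day 4; F=day 3; S=day 4; Z=day 2.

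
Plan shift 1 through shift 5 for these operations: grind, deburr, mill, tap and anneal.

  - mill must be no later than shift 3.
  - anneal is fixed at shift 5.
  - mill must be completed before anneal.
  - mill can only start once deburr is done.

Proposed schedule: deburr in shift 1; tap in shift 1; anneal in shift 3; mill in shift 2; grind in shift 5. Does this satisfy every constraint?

No. anneal is fixed at shift 5 is not satisfied.

mill must be no later than shift 3 — holds.
anneal is fixed at shift 5 — violated.
mill can only start once deburr is done — holds.
mill must be completed before anneal — holds.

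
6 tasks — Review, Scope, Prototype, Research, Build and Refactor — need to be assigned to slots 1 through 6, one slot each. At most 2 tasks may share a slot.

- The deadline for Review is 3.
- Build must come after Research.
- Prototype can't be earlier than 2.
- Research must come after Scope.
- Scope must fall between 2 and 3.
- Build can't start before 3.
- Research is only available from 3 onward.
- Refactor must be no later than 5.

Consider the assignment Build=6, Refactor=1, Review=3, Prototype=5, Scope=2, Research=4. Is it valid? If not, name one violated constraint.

Yes, all constraints hold

Build can't start before 3 — holds.
Scope must fall between 2 and 3 — holds.
At most 2 tasks may share a slot — holds.
Research must come after Scope — holds.
Build must come after Research — holds.
Research is only available from 3 onward — holds.
The deadline for Review is 3 — holds.
Prototype can't be earlier than 2 — holds.
Refactor must be no later than 5 — holds.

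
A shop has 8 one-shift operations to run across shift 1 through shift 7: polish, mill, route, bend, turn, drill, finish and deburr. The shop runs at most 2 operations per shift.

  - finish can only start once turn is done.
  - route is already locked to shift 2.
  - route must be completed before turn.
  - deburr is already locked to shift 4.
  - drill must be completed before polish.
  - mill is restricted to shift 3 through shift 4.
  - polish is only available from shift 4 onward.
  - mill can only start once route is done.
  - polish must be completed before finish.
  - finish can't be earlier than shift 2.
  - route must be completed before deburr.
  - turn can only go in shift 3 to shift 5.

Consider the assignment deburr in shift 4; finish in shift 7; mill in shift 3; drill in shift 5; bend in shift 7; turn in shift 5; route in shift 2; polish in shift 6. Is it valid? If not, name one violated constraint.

Yes, all constraints hold

route is already locked to shift 2 — holds.
drill must be completed before polish — holds.
finish can only start once turn is done — holds.
route must be completed before deburr — holds.
route must be completed before turn — holds.
polish is only available from shift 4 onward — holds.
deburr is already locked to shift 4 — holds.
turn can only go in shift 3 to shift 5 — holds.
mill is restricted to shift 3 through shift 4 — holds.
polish must be completed before finish — holds.
finish can't be earlier than shift 2 — holds.
mill can only start once route is done — holds.
The shop runs at most 2 operations per shift — holds.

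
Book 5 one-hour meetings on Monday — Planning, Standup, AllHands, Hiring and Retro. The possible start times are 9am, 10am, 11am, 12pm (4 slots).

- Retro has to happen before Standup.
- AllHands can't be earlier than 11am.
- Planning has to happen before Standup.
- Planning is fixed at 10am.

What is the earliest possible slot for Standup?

Precedence pushes Standup to at least 11am.
Standup at 11am is achievable: Standup in 11am; Hiring in 9am; Retro in 9am; AllHands in 11am; Planning in 10am.

11am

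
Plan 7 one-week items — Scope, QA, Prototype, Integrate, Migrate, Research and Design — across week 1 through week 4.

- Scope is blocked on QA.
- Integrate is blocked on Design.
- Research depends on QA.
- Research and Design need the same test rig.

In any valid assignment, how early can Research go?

Precedence pushes Research to at least week 2.
Research at week 2 is achievable: Integrate=week 2; Design=week 1; QA=week 1; Prototype=week 1; Research=week 2; Migrate=week 1; Scope=week 2.

week 2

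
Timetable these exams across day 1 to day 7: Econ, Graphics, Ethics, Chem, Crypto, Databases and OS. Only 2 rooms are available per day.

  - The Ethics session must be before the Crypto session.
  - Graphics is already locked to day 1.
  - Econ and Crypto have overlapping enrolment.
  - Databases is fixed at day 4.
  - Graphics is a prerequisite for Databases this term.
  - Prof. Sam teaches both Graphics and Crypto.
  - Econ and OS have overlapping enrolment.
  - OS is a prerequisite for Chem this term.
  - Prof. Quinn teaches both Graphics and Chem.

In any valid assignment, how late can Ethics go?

day 6

Downstream work caps Ethics at day 6.
Ethics at day 6 is achievable: Crypto in day 7; Ethics in day 6; Econ in day 2; Databases in day 4; Chem in day 2; Graphics in day 1; OS in day 1.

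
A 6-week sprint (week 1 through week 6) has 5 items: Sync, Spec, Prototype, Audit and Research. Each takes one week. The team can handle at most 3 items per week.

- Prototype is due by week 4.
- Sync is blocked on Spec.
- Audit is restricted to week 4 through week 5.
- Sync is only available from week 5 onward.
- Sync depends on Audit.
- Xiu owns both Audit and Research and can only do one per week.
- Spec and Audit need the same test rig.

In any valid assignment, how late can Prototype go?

Prototype's own window allows nothing later than week 4.
Prototype at week 4 is achievable: Prototype in week 4, Spec in week 1, Audit in week 4, Sync in week 5, Research in week 1.

week 4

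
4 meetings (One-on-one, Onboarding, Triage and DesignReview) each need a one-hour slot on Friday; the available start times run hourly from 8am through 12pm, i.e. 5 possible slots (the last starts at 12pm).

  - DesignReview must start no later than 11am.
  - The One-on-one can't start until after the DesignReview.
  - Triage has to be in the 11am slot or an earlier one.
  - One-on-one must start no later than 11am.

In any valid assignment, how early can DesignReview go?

DesignReview's own window allows nothing later than 11am; downstream work caps DesignReview at 10am.
DesignReview at 8am is achievable: Triage -> 8am; Onboarding -> 8am; One-on-one -> 9am; DesignReview -> 8am.

8am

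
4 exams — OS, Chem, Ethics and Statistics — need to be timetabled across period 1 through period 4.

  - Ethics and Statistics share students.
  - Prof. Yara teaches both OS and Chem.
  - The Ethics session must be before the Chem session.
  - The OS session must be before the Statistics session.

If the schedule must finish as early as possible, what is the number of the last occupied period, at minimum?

The precedence chain requires at least 2 distinct periods.
2 works (last occupied period: period 2): for example Ethics=period 1, Statistics=period 2, OS=period 1, Chem=period 2.

period 2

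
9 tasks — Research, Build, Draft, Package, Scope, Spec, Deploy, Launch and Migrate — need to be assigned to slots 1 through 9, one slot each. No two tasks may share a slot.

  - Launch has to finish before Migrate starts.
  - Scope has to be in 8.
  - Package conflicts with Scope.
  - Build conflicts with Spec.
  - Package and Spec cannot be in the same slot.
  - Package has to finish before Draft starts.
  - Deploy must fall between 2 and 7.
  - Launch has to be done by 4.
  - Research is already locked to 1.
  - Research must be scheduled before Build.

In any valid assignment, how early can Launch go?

2

Launch's own window allows nothing later than 4.
Launch at 2 is achievable: Package in 5, Spec in 9, Draft in 6, Research in 1, Deploy in 3, Scope in 8, Migrate in 7, Launch in 2, Build in 4.
Nothing earlier works — the conflict and capacity constraints rule out every slot before 2.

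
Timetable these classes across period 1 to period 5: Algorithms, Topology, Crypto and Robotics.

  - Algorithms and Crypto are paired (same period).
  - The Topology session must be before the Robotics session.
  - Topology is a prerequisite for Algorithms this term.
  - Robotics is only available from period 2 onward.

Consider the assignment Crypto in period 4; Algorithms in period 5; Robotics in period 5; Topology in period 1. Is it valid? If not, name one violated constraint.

Topology is a prerequisite for Algorithms this term — holds.
Algorithms and Crypto are paired (same period) — violated.
Robotics is only available from period 2 onward — holds.
The Topology session must be before the Robotics session — holds.

No. Algorithms and Crypto are paired (same period) is not satisfied.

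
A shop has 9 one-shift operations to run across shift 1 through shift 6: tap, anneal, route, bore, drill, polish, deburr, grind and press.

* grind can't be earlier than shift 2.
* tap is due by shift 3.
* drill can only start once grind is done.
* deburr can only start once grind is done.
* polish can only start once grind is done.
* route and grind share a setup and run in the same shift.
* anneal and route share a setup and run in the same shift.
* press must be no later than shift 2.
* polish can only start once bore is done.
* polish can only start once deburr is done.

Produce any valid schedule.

polish -> shift 4, drill -> shift 3, route -> shift 2, anneal -> shift 2, grind -> shift 2, tap -> shift 1, press -> shift 1, bore -> shift 1, deburr -> shift 3

Checking: grind(shift 2) before deburr(shift 3); grind(shift 2) before drill(shift 3); bore(shift 1) before polish(shift 4); deburr(shift 3) before polish(shift 4); grind(shift 2) before polish(shift 4); route = grind = shift 2; anneal = route = shift 2; grind=shift 2 in [shift 2,shift 6]; tap=shift 1 in [shift 1,shift 3]; press=shift 1 in [shift 1,shift 2].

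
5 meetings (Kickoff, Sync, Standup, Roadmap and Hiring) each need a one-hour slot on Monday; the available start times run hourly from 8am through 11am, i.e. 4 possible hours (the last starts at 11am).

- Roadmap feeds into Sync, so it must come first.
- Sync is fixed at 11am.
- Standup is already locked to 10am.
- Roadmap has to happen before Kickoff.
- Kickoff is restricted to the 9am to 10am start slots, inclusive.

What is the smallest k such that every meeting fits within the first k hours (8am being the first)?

The precedence chain requires at least 2 distinct hours.
Sync can't be placed before 11am — that is hour 4 counting from 8am — so the schedule must run through at least 4 hours.
4 works (last occupied hour: 11am): for example Roadmap -> 8am, Kickoff -> 9am, Sync -> 11am, Standup -> 10am, Hiring -> 8am.

4 hours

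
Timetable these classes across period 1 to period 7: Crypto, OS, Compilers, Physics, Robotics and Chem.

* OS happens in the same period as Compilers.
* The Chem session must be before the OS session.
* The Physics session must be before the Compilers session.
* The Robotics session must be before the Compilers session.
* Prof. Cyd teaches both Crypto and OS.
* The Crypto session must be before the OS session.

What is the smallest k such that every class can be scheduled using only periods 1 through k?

The precedence chain requires at least 2 distinct periods.
2 works (last occupied period: period 2): for example Robotics=period 1, Compilers=period 2, Crypto=period 1, Chem=period 1, Physics=period 1, OS=period 2.

2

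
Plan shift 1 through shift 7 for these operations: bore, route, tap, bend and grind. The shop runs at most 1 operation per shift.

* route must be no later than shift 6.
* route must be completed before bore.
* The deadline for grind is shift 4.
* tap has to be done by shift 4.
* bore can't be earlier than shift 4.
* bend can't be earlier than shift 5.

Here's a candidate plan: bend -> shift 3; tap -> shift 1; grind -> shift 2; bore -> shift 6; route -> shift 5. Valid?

route must be completed before bore — holds.
The deadline for grind is shift 4 — holds.
route must be no later than shift 6 — holds.
The shop runs at most 1 operation per shift — holds.
tap has to be done by shift 4 — holds.
bore can't be earlier than shift 4 — holds.
bend can't be earlier than shift 5 — violated.

No. bend can't be earlier than shift 5 is not satisfied.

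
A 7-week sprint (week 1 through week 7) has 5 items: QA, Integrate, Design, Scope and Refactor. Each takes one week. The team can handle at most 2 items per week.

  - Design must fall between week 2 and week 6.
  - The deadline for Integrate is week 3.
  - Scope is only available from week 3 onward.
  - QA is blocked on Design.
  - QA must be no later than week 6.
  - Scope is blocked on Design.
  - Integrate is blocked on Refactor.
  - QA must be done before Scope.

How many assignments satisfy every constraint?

60

Splitting on QA: it can be week 3 (12), week 4 (18), week 5 (18), week 6 (12). Listing each branch's schedules as (Integrate, Design, Scope, Refactor) by week number:
QA=week 3: (2,2,4,1) (2,2,5,1) (2,2,6,1) (2,2,7,1) (3,2,4,1) (3,2,4,2) (3,2,5,1) (3,2,5,2) (3,2,6,1) (3,2,6,2) (3,2,7,1) (3,2,7,2) — 12.
QA=week 4: (2,2,5,1) (2,2,6,1) (2,2,7,1) (2,3,5,1) (2,3,6,1) (2,3,7,1) (3,2,5,1) (3,2,5,2) (3,2,6,1) (3,2,6,2) (3,2,7,1) (3,2,7,2) (3,3,5,1) (3,3,5,2) (3,3,6,1) (3,3,6,2) (3,3,7,1) (3,3,7,2) — 18.
QA=week 5: (2,2,6,1) (2,2,7,1) (2,3,6,1) (2,3,7,1) (2,4,6,1) (2,4,7,1) (3,2,6,1) (3,2,6,2) (3,2,7,1) (3,2,7,2) (3,3,6,1) (3,3,6,2) (3,3,7,1) (3,3,7,2) (3,4,6,1) (3,4,6,2) (3,4,7,1) (3,4,7,2) — 18.
QA=week 6: (2,2,7,1) (2,3,7,1) (2,4,7,1) (2,5,7,1) (3,2,7,1) (3,2,7,2) (3,3,7,1) (3,3,7,2) (3,4,7,1) (3,4,7,2) (3,5,7,1) (3,5,7,2) — 12.
Summing: 12 + 18 + 18 + 12 = 60.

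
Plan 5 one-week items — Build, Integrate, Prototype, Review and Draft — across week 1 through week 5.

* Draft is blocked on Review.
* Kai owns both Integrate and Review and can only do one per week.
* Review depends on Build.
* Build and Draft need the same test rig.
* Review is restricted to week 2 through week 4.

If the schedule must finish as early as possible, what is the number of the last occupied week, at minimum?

The precedence chain requires at least 3 distinct weeks.
3 works (last occupied week: week 3): for example Integrate=week 1, Build=week 1, Review=week 2, Prototype=week 1, Draft=week 3.

3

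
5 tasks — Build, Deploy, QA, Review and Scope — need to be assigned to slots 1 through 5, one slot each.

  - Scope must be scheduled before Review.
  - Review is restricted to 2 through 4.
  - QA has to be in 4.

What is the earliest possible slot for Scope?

Downstream work caps Scope at 3.
Scope at 1 is achievable: QA -> 4, Scope -> 1, Build -> 1, Deploy -> 1, Review -> 2.

1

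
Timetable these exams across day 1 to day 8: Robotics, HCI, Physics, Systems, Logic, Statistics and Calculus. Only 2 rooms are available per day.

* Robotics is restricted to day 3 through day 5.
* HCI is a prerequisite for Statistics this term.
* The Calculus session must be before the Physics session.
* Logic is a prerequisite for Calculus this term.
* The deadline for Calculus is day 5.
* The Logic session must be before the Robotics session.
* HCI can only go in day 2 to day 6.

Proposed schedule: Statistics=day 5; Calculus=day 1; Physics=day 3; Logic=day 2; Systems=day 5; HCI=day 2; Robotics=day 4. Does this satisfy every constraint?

Only 2 rooms are available per day — holds.
HCI can only go in day 2 to day 6 — holds.
Robotics is restricted to day 3 through day 5 — holds.
HCI is a prerequisite for Statistics this term — holds.
The Calculus session must be before the Physics session — holds.
The deadline for Calculus is day 5 — holds.
The Logic session must be before the Robotics session — holds.
Logic is a prerequisite for Calculus this term — violated.

Invalid. Logic is a prerequisite for Calculus this term.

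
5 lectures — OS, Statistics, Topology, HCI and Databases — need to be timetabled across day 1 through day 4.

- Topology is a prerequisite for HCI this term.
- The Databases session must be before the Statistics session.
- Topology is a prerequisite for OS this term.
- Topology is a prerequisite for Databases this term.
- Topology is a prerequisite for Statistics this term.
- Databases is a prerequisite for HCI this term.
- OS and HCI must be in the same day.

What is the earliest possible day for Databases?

day 2

Precedence pushes Databases to at least day 2; downstream work caps Databases at day 3.
Databases at day 2 is achievable: HCI -> day 3, OS -> day 3, Databases -> day 2, Statistics -> day 3, Topology -> day 1.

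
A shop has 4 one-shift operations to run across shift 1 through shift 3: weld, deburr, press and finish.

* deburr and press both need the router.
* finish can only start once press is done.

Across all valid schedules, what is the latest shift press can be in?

shift 2

Downstream work caps press at shift 2.
press at shift 2 is achievable: press=shift 2, finish=shift 3, deburr=shift 1, weld=shift 1.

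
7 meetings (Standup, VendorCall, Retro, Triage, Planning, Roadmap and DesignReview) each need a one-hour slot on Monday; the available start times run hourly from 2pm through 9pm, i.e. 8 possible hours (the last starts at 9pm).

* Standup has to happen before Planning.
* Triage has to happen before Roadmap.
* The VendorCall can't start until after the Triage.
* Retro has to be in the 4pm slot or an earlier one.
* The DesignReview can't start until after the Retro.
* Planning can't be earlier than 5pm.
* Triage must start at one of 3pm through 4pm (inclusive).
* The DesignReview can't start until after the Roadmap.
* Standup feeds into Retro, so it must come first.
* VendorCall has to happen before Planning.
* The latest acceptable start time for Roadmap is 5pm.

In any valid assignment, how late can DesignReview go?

9pm

Precedence pushes DesignReview to at least 5pm.
DesignReview at 9pm is achievable: Retro in 3pm, Planning in 5pm, DesignReview in 9pm, Triage in 3pm, Standup in 2pm, VendorCall in 4pm, Roadmap in 4pm.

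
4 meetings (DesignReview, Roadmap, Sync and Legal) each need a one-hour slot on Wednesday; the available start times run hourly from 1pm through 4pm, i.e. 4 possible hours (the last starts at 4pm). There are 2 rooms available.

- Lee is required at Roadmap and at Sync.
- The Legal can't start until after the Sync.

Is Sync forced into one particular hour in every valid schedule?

Sync can be 1pm (e.g. DesignReview=1pm, Sync=1pm, Roadmap=2pm, Legal=2pm) or 2pm (e.g. DesignReview in 1pm; Roadmap in 1pm; Legal in 3pm; Sync in 2pm).

No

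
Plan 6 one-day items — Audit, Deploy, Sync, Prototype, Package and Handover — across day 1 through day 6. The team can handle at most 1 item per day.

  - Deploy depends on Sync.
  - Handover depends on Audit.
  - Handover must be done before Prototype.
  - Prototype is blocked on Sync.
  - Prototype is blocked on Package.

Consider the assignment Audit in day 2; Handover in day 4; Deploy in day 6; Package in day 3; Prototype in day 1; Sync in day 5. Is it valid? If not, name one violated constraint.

Handover must be done before Prototype — violated.
Prototype is blocked on Package — violated.
The team can handle at most 1 item per day — holds.
Deploy depends on Sync — holds.
Prototype is blocked on Sync — violated.
Handover depends on Audit — holds.

No — it violates: Prototype is blocked on Sync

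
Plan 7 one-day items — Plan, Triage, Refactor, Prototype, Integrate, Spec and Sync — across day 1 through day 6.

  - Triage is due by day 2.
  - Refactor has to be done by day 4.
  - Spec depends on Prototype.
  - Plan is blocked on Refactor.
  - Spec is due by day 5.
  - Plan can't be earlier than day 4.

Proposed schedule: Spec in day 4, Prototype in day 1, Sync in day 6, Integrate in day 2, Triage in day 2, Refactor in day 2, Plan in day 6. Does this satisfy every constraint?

Yes

Triage is due by day 2 — holds.
Refactor has to be done by day 4 — holds.
Plan can't be earlier than day 4 — holds.
Spec is due by day 5 — holds.
Plan is blocked on Refactor — holds.
Spec depends on Prototype — holds.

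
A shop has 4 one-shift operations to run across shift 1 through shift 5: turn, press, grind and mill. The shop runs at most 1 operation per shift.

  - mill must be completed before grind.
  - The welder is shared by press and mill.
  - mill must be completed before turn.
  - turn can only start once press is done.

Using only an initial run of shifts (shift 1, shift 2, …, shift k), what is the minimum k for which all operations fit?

4

The precedence chain requires at least 2 distinct shifts.
With at most 1 per shift and 4 operations, at least 4 shifts are needed.
4 works (last occupied shift: shift 4): for example mill in shift 1, turn in shift 3, press in shift 2, grind in shift 4.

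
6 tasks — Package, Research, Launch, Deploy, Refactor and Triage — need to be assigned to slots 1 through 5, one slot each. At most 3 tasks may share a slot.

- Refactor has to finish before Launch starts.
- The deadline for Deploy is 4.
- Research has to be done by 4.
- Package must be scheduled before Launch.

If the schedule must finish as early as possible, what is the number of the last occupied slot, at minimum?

2

The precedence chain requires at least 2 distinct slots.
With at most 3 per slot and 6 tasks, at least 2 slots are needed.
2 works (last occupied slot: 2): for example Deploy in 2; Research in 1; Launch in 2; Triage in 2; Refactor in 1; Package in 1.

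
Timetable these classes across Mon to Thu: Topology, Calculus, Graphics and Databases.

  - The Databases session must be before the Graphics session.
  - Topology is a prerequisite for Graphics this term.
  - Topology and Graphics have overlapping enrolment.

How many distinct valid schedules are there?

56

Splitting on Topology: it can be Mon (24), Tue (20), Wed (12). Listing each branch's schedules as (Calculus, Graphics, Databases):
Topology=Mon: (Mon,Tue,Mon) (Mon,Wed,Mon) (Mon,Wed,Tue) (Mon,Thu,Mon) (Mon,Thu,Tue) (Mon,Thu,Wed) (Tue,Tue,Mon) (Tue,Wed,Mon) (Tue,Wed,Tue) (Tue,Thu,Mon) (Tue,Thu,Tue) (Tue,Thu,Wed) (Wed,Tue,Mon) (Wed,Wed,Mon) (Wed,Wed,Tue) (Wed,Thu,Mon) (Wed,Thu,Tue) (Wed,Thu,Wed) (Thu,Tue,Mon) (Thu,Wed,Mon) (Thu,Wed,Tue) (Thu,Thu,Mon) (Thu,Thu,Tue) (Thu,Thu,Wed) — 24.
Topology=Tue: (Mon,Wed,Mon) (Mon,Wed,Tue) (Mon,Thu,Mon) (Mon,Thu,Tue) (Mon,Thu,Wed) (Tue,Wed,Mon) (Tue,Wed,Tue) (Tue,Thu,Mon) (Tue,Thu,Tue) (Tue,Thu,Wed) (Wed,Wed,Mon) (Wed,Wed,Tue) (Wed,Thu,Mon) (Wed,Thu,Tue) (Wed,Thu,Wed) (Thu,Wed,Mon) (Thu,Wed,Tue) (Thu,Thu,Mon) (Thu,Thu,Tue) (Thu,Thu,Wed) — 20.
Topology=Wed: (Mon,Thu,Mon) (Mon,Thu,Tue) (Mon,Thu,Wed) (Tue,Thu,Mon) (Tue,Thu,Tue) (Tue,Thu,Wed) (Wed,Thu,Mon) (Wed,Thu,Tue) (Wed,Thu,Wed) (Thu,Thu,Mon) (Thu,Thu,Tue) (Thu,Thu,Wed) — 12.
Summing: 24 + 20 + 12 = 56.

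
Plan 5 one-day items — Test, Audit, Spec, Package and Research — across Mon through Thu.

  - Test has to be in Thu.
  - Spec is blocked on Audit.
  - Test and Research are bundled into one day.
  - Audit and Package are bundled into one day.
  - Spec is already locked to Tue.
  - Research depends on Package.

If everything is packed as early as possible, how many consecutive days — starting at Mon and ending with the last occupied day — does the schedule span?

4

The precedence chain requires at least 2 distinct days.
Test can't be placed before Thu — that is day 4 counting from Mon — so the schedule must run through at least 4 days.
4 works (last occupied day: Thu): for example Research in Thu; Spec in Tue; Test in Thu; Audit in Mon; Package in Mon.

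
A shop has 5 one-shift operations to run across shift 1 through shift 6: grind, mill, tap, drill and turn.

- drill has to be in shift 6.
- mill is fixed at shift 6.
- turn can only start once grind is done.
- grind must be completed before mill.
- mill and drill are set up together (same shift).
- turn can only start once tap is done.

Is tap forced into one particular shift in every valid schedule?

No

tap can be shift 1 (e.g. drill -> shift 6; mill -> shift 6; turn -> shift 2; tap -> shift 1; grind -> shift 1) or shift 2 (e.g. grind in shift 1, drill in shift 6, tap in shift 2, mill in shift 6, turn in shift 3).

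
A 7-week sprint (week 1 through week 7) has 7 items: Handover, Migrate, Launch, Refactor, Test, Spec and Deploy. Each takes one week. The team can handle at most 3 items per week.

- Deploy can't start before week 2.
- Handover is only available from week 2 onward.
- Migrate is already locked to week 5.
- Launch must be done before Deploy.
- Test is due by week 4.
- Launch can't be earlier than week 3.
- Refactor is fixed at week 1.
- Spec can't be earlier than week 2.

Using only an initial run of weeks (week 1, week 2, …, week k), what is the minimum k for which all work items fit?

5

The precedence chain requires at least 2 distinct weeks.
With at most 3 per week and 7 work items, at least 3 weeks are needed.
Migrate can't be placed before week 5, so the schedule must run through at least week 5.
5 works (last occupied week: week 5): for example Migrate in week 5, Deploy in week 4, Handover in week 2, Launch in week 3, Spec in week 2, Test in week 1, Refactor in week 1.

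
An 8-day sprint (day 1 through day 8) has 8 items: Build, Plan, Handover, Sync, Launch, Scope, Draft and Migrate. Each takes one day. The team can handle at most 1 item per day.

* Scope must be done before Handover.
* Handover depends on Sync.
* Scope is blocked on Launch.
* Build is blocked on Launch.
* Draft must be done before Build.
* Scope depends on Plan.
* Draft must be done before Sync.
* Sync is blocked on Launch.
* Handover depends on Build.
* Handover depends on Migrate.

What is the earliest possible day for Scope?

day 3

Precedence pushes Scope to at least day 2; downstream work caps Scope at day 7.
Scope at day 3 is achievable: Sync in day 6, Migrate in day 7, Handover in day 8, Launch in day 1, Draft in day 4, Scope in day 3, Plan in day 2, Build in day 5.
Nothing earlier works — the capacity limit rule out every day before day 3.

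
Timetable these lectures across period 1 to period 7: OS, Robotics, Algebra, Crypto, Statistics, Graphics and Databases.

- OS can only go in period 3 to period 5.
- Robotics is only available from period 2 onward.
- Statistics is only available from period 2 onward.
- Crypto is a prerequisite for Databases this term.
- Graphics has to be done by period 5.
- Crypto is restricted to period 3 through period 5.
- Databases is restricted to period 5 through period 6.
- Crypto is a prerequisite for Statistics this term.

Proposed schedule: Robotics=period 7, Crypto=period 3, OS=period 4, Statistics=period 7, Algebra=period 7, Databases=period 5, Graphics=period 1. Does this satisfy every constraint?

Yes

Statistics is only available from period 2 onward — holds.
Databases is restricted to period 5 through period 6 — holds.
Crypto is a prerequisite for Statistics this term — holds.
Crypto is a prerequisite for Databases this term — holds.
Crypto is restricted to period 3 through period 5 — holds.
Robotics is only available from period 2 onward — holds.
OS can only go in period 3 to period 5 — holds.
Graphics has to be done by period 5 — holds.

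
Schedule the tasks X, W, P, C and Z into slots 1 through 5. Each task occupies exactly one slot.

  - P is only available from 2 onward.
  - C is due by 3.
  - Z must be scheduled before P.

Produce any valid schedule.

W=1; C=1; Z=1; X=1; P=2

Checking: Z(1) before P(2); C=1 in [1,3]; P=2 in [2,5].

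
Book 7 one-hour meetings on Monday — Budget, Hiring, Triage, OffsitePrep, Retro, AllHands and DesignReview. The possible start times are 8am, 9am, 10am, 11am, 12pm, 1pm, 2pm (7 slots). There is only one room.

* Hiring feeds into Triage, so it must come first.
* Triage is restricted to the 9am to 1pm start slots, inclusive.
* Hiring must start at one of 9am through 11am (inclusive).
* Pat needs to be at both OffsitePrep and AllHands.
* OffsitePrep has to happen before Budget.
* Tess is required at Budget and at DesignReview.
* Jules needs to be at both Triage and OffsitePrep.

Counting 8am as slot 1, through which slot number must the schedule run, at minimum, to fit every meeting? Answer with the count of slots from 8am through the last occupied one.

The precedence chain requires at least 2 distinct slots.
With at most 1 per slot and 7 meetings, at least 7 slots are needed.
Propagating the time windows through the other constraints, Triage can't land before 10am — that is slot 3 counting from 8am — so the schedule must run through at least 3 slots.
7 works (last occupied slot: 2pm): for example Triage -> 10am; Budget -> 11am; OffsitePrep -> 8am; Hiring -> 9am; DesignReview -> 2pm; AllHands -> 1pm; Retro -> 12pm.

7 slots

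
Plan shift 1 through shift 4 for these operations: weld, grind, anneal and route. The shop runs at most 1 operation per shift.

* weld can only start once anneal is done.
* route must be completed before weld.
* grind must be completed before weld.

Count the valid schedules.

6

Splitting on grind: it can be shift 1 (2), shift 2 (2), shift 3 (2). Listing each branch's schedules as (weld, anneal, route) by shift number:
grind=shift 1: (4,2,3) (4,3,2) — 2.
grind=shift 2: (4,1,3) (4,3,1) — 2.
grind=shift 3: (4,1,2) (4,2,1) — 2.
Summing: 2 + 2 + 2 = 6.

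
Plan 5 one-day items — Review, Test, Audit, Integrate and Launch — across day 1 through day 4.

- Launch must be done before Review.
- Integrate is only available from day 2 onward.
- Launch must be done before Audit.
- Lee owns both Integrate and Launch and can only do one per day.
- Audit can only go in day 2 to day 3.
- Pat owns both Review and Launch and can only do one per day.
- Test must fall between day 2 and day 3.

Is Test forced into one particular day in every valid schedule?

No

Test can be day 2 (e.g. Review in day 2; Audit in day 2; Launch in day 1; Integrate in day 2; Test in day 2) or day 3 (e.g. Review=day 2, Launch=day 1, Test=day 3, Audit=day 2, Integrate=day 2).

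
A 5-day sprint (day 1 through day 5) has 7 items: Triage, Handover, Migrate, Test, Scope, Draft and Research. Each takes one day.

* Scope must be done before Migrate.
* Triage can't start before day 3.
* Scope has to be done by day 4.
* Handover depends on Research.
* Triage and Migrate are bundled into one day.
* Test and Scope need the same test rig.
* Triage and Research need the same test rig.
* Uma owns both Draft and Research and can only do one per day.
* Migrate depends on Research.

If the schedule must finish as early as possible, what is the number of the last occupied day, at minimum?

day 3

The precedence chain requires at least 2 distinct days.
Triage can't be placed before day 3, so the schedule must run through at least day 3.
3 works (last occupied day: day 3): for example Test -> day 2; Research -> day 1; Migrate -> day 3; Handover -> day 2; Triage -> day 3; Draft -> day 2; Scope -> day 1.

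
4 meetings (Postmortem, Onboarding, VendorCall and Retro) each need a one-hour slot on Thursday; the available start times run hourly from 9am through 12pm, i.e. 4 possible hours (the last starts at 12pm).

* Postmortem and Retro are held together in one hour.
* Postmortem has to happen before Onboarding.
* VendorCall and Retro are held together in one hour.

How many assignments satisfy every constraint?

Splitting on Postmortem: it can be 9am (3), 10am (2), 11am (1). Listing each branch's schedules as (Onboarding, VendorCall, Retro):
Postmortem=9am: (10am,9am,9am) (11am,9am,9am) (12pm,9am,9am) — 3.
Postmortem=10am: (11am,10am,10am) (12pm,10am,10am) — 2.
Postmortem=11am: (12pm,11am,11am) — 1.
Summing: 3 + 2 + 1 = 6.

6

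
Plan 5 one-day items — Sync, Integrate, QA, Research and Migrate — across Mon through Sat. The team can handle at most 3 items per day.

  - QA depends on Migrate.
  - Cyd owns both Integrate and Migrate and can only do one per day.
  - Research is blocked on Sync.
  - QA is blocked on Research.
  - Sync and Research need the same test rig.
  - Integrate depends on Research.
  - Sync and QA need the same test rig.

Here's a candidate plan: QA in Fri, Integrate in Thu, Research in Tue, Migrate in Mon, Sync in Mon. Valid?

Integrate depends on Research — holds.
Cyd owns both Integrate and Migrate and can only do one per day — holds.
Sync and QA need the same test rig — holds.
QA depends on Migrate — holds.
Sync and Research need the same test rig — holds.
QA is blocked on Research — holds.
Research is blocked on Sync — holds.
The team can handle at most 3 items per day — holds.

Valid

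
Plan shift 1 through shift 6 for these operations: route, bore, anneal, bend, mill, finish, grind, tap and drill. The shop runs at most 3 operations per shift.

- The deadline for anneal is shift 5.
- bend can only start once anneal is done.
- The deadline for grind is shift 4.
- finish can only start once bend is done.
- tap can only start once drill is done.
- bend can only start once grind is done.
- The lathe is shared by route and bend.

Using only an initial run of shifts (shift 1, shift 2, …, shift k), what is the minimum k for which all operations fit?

The precedence chain requires at least 3 distinct shifts.
With at most 3 per shift and 9 operations, at least 3 shifts are needed.
3 works (last occupied shift: shift 3): for example mill=shift 3; anneal=shift 1; bend=shift 2; grind=shift 1; route=shift 3; tap=shift 2; drill=shift 1; finish=shift 3; bore=shift 2.

3 shifts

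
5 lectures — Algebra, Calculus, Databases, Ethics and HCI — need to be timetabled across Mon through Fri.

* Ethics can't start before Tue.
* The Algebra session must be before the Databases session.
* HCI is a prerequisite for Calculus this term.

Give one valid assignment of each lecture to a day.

HCI in Mon, Calculus in Tue, Ethics in Tue, Databases in Tue, Algebra in Mon

Checking: HCI(Mon) before Calculus(Tue); Algebra(Mon) before Databases(Tue); Ethics=Tue in [Tue,Fri].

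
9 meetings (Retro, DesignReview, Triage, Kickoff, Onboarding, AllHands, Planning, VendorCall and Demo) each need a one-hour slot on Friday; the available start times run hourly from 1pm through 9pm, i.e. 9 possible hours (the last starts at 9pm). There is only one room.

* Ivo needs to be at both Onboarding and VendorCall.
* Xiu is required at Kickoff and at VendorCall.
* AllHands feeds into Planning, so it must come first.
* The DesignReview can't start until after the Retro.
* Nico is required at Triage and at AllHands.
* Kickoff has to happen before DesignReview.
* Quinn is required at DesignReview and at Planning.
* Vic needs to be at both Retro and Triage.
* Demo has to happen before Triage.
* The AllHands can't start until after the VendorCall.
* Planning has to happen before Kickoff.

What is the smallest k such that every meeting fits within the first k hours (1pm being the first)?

9 hours

The precedence chain requires at least 5 distinct hours.
With at most 1 per hour and 9 meetings, at least 9 hours are needed.
9 works (last occupied hour: 9pm): for example Planning -> 3pm; Retro -> 5pm; VendorCall -> 1pm; Demo -> 7pm; AllHands -> 2pm; DesignReview -> 6pm; Onboarding -> 9pm; Triage -> 8pm; Kickoff -> 4pm.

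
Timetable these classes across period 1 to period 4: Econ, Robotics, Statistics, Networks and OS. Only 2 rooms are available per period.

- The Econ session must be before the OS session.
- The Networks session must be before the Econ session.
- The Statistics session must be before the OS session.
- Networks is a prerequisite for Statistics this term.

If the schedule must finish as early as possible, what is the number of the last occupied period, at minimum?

3

The precedence chain requires at least 3 distinct periods.
With at most 2 per period and 5 classes, at least 3 periods are needed.
3 works (last occupied period: period 3): for example Statistics -> period 2; Econ -> period 2; Robotics -> period 1; OS -> period 3; Networks -> period 1.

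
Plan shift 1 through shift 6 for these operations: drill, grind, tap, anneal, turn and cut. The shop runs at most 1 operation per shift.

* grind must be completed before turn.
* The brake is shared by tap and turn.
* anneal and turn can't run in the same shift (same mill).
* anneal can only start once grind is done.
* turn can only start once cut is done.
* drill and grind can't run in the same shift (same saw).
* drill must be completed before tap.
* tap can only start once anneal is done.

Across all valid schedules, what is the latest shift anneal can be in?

Precedence pushes anneal to at least shift 2; downstream work caps anneal at shift 5.
anneal at shift 5 is achievable: grind=shift 1, tap=shift 6, cut=shift 2, anneal=shift 5, turn=shift 3, drill=shift 4.

shift 5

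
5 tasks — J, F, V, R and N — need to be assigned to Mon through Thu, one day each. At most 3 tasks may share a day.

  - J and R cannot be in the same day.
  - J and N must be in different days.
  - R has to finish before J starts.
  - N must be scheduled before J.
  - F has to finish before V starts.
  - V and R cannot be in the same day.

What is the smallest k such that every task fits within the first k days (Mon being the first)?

The precedence chain requires at least 2 distinct days.
With at most 3 per day and 5 tasks, at least 2 days are needed.
2 works (last occupied day: Tue): for example V in Tue; R in Mon; N in Mon; J in Tue; F in Mon.

2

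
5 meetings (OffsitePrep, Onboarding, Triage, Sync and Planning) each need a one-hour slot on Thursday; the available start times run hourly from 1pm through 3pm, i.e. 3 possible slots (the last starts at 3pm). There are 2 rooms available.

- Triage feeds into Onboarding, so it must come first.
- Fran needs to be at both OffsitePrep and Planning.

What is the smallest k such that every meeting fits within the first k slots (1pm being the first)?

The precedence chain requires at least 2 distinct slots.
With at most 2 per slot and 5 meetings, at least 3 slots are needed.
3 works (last occupied slot: 3pm): for example Planning -> 3pm; Sync -> 2pm; Triage -> 1pm; Onboarding -> 2pm; OffsitePrep -> 1pm.

3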